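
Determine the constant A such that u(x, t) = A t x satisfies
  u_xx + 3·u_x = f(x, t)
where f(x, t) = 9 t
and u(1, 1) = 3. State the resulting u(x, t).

Substitute the ansatz u = A t x into the left-hand side.
Derivatives of the ansatz:
  u_xx = 0
  u_x = A t
Term by term:
  u_xx = 0
  3·u_x = 3 A t
So the left-hand side equals
  3 A t
This must equal f(x, t) = 9 t identically.
Matching coefficients of the independent functions:
  [t]:  3 A = 9
Solving: A = 3.
Check against the point condition:
  u(1, 1) = 3  ⟹  A = 3  ✓
Hence u(x, t) = 3 t x.

Answer: u(x, t) = 3 t x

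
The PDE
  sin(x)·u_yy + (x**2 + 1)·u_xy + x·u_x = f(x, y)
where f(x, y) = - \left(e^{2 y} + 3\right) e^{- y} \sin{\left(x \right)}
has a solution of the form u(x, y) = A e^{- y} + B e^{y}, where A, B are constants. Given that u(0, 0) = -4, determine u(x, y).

Substitute the ansatz u = A e^{- y} + B e^{y} into the left-hand side.
Derivatives of the ansatz:
  u_yy = A e^{- y} + B e^{y}
  u_xy = 0
  u_x = 0
Term by term:
  sin(x)·u_yy = A e^{- y} \sin{\left(x \right)} + B e^{y} \sin{\left(x \right)}
  (x**2 + 1)·u_xy = 0
  x·u_x = 0
So the left-hand side equals
  A e^{- y} \sin{\left(x \right)} + B e^{y} \sin{\left(x \right)}
This must equal f(x, y) identically; expanded, f = - e^{y} \sin{\left(x \right)} - 3 e^{- y} \sin{\left(x \right)}.
Matching coefficients of the independent functions:
  [e^{- y} \sin{\left(x \right)}]:  A = -3
  [e^{y} \sin{\left(x \right)}]:  B = -1
Solving: A = -3, B = -1.
Check against the point condition:
  u(0, 0) = -4  ⟹  A + B = -4  ✓
Hence u(x, y) = - e^{y} - 3 e^{- y}.

Answer: u(x, y) = - e^{y} - 3 e^{- y}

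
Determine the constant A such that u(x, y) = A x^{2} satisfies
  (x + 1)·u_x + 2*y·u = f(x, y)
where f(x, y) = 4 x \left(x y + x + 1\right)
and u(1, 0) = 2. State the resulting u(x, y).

Substitute the ansatz u = A x^{2} into the left-hand side.
Derivatives of the ansatz:
  u_x = 2 A x
Term by term:
  (x + 1)·u_x = 2 A x^{2} + 2 A x
  2*y·u = 2 A x^{2} y
So the left-hand side equals
  2 A x^{2} y + 2 A x^{2} + 2 A x
This must equal f(x, y) identically; expanded, f = 4 x^{2} y + 4 x^{2} + 4 x.
Matching coefficients of the independent functions:
  [x, x^{2}, x^{2} y]:  2 A = 4
Solving: A = 2.
Check against the point condition:
  u(1, 0) = 2  ⟹  A = 2  ✓
Hence u(x, y) = 2 x^{2}.

Answer: u(x, y) = 2 x^{2}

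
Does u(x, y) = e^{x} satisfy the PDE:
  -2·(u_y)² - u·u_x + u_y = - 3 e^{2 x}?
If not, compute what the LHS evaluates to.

Answer: No, the LHS evaluates to - e^{2 x}

Derivation:
Evaluate each term of the left-hand side for u = e^{x}.
Derivatives:
  u_y = 0
  u_x = e^{x}
Terms:
  -2·(u_y)² = 0
  -u·u_x = - e^{2 x}
  u_y = 0
Sum: LHS = - e^{2 x}
Given right-hand side: - 3 e^{2 x}. Difference LHS − RHS = 2 e^{2 x} ≠ 0, so u is not a solution.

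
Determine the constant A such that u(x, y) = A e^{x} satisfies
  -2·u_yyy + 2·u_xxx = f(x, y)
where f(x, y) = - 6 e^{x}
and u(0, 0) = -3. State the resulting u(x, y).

Substitute the ansatz u = A e^{x} into the left-hand side.
Derivatives of the ansatz:
  u_yyy = 0
  u_xxx = A e^{x}
Term by term:
  -2·u_yyy = 0
  2·u_xxx = 2 A e^{x}
So the left-hand side equals
  2 A e^{x}
This must equal f(x, y) = - 6 e^{x} identically.
Matching coefficients of the independent functions:
  [e^{x}]:  2 A = -6
Solving: A = -3.
Check against the point condition:
  u(0, 0) = -3  ⟹  A = -3  ✓
Hence u(x, y) = - 3 e^{x}.

Answer: u(x, y) = - 3 e^{x}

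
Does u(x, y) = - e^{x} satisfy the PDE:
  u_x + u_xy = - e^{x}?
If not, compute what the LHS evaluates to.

Evaluate each term of the left-hand side for u = - e^{x}.
Derivatives:
  u_x = - e^{x}
  u_xy = 0
Terms:
  u_x = - e^{x}
  u_xy = 0
Sum: LHS = - e^{x}
This is exactly the given right-hand side, so u is a solution.

Answer: Yes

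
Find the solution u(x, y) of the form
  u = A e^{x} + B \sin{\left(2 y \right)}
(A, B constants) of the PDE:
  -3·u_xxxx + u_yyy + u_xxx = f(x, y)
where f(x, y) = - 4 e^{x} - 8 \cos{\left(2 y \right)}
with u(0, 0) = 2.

Substitute the ansatz u = A e^{x} + B \sin{\left(2 y \right)} into the left-hand side.
Derivatives of the ansatz:
  u_xxxx = A e^{x}
  u_yyy = - 8 B \cos{\left(2 y \right)}
  u_xxx = A e^{x}
Term by term:
  -3·u_xxxx = - 3 A e^{x}
  u_yyy = - 8 B \cos{\left(2 y \right)}
  u_xxx = A e^{x}
So the left-hand side equals
  - 2 A e^{x} - 8 B \cos{\left(2 y \right)}
This must equal f(x, y) = - 4 e^{x} - 8 \cos{\left(2 y \right)} identically.
Matching coefficients of the independent functions:
  [e^{x}]:  - 2 A = -4
  [\cos{\left(2 y \right)}]:  - 8 B = -8
Solving: A = 2, B = 1.
Check against the point condition:
  u(0, 0) = 2  ⟹  A = 2  ✓
Hence u(x, y) = 2 e^{x} + \sin{\left(2 y \right)}.

Answer: u(x, y) = 2 e^{x} + \sin{\left(2 y \right)}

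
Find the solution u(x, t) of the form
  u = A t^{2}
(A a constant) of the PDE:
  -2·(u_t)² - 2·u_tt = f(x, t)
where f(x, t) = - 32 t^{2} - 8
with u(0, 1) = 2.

Substitute the ansatz u = A t^{2} into the left-hand side.
Derivatives of the ansatz:
  u_t = 2 A t
  u_tt = 2 A
Term by term:
  -2·(u_t)² = - 8 A^{2} t^{2}
  -2·u_tt = - 4 A
So the left-hand side equals
  - 8 A^{2} t^{2} - 4 A
This must equal f(x, t) = - 32 t^{2} - 8 identically.
Matching coefficients of the independent functions:
  [constant term]:  - 4 A = -8
  [t^{2}]:  - 8 A^{2} = -32
Solving: A = 2.
Check against the point condition:
  u(0, 1) = 2  ⟹  A = 2  ✓
Hence u(x, t) = 2 t^{2}.

Answer: u(x, t) = 2 t^{2}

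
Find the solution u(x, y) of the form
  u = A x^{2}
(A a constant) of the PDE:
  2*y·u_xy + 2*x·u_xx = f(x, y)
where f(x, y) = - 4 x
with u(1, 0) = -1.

Substitute the ansatz u = A x^{2} into the left-hand side.
Derivatives of the ansatz:
  u_xy = 0
  u_xx = 2 A
Term by term:
  2*y·u_xy = 0
  2*x·u_xx = 4 A x
So the left-hand side equals
  4 A x
This must equal f(x, y) = - 4 x identically.
Matching coefficients of the independent functions:
  [x]:  4 A = -4
Solving: A = -1.
Check against the point condition:
  u(1, 0) = -1  ⟹  A = -1  ✓
Hence u(x, y) = - x^{2}.

Answer: u(x, y) = - x^{2}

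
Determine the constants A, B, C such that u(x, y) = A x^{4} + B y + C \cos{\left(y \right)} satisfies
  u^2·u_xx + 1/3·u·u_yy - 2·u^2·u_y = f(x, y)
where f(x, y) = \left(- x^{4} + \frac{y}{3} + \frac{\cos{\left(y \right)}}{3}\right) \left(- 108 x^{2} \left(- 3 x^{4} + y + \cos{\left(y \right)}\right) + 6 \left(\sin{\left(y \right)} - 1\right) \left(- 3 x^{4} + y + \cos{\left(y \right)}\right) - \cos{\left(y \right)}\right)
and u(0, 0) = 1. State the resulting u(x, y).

Answer: u(x, y) = - 3 x^{4} + y + \cos{\left(y \right)}

Derivation:
Substitute the ansatz u = A x^{4} + B y + C \cos{\left(y \right)} into the left-hand side.
Derivatives of the ansatz:
  u_xx = 12 A x^{2}
  u_yy = - C \cos{\left(y \right)}
  u_y = B - C \sin{\left(y \right)}
Term by term:
  u^2·u_xx = 12 A^{3} x^{10} + 24 A^{2} B x^{6} y + 24 A^{2} C x^{6} \cos{\left(y \right)} + 12 A B^{2} x^{2} y^{2} + 24 A B C x^{2} y \cos{\left(y \right)} + 12 A C^{2} x^{2} \cos^{2}{\left(y \right)}
  1/3·u·u_yy = - \frac{A C x^{4} \cos{\left(y \right)}}{3} - \frac{B C y \cos{\left(y \right)}}{3} - \frac{C^{2} \cos^{2}{\left(y \right)}}{3}
  -2·u^2·u_y = - 2 A^{2} B x^{8} + 2 A^{2} C x^{8} \sin{\left(y \right)} - 4 A B^{2} x^{4} y + 4 A B C x^{4} y \sin{\left(y \right)} - 4 A B C x^{4} \cos{\left(y \right)} + 4 A C^{2} x^{4} \sin{\left(y \right)} \cos{\left(y \right)} - 2 B^{3} y^{2} + 2 B^{2} C y^{2} \sin{\left(y \right)} - 4 B^{2} C y \cos{\left(y \right)} + 4 B C^{2} y \sin{\left(y \right)} \cos{\left(y \right)} - 2 B C^{2} \cos^{2}{\left(y \right)} + 2 C^{3} \sin{\left(y \right)} \cos^{2}{\left(y \right)}
So the left-hand side equals
  12 A^{3} x^{10} - 2 A^{2} B x^{8} + 24 A^{2} B x^{6} y + 2 A^{2} C x^{8} \sin{\left(y \right)} + 24 A^{2} C x^{6} \cos{\left(y \right)} - 4 A B^{2} x^{4} y + 12 A B^{2} x^{2} y^{2} + 4 A B C x^{4} y \sin{\left(y \right)} - 4 A B C x^{4} \cos{\left(y \right)} + 24 A B C x^{2} y \cos{\left(y \right)} + 4 A C^{2} x^{4} \sin{\left(y \right)} \cos{\left(y \right)} + 12 A C^{2} x^{2} \cos^{2}{\left(y \right)} - \frac{A C x^{4} \cos{\left(y \right)}}{3} - 2 B^{3} y^{2} + 2 B^{2} C y^{2} \sin{\left(y \right)} - 4 B^{2} C y \cos{\left(y \right)} + 4 B C^{2} y \sin{\left(y \right)} \cos{\left(y \right)} - 2 B C^{2} \cos^{2}{\left(y \right)} - \frac{B C y \cos{\left(y \right)}}{3} + 2 C^{3} \sin{\left(y \right)} \cos^{2}{\left(y \right)} - \frac{C^{2} \cos^{2}{\left(y \right)}}{3}
This must equal f(x, y) identically; expanded, f = - 324 x^{10} + 18 x^{8} \sin{\left(y \right)} - 18 x^{8} + 216 x^{6} y + 216 x^{6} \cos{\left(y \right)} - 12 x^{4} y \sin{\left(y \right)} + 12 x^{4} y - 12 x^{4} \sin{\left(y \right)} \cos{\left(y \right)} + 13 x^{4} \cos{\left(y \right)} - 36 x^{2} y^{2} - 72 x^{2} y \cos{\left(y \right)} - 36 x^{2} \cos^{2}{\left(y \right)} + 2 y^{2} \sin{\left(y \right)} - 2 y^{2} + 4 y \sin{\left(y \right)} \cos{\left(y \right)} - \frac{13 y \cos{\left(y \right)}}{3} + 2 \sin{\left(y \right)} \cos^{2}{\left(y \right)} - \frac{7 \cos^{2}{\left(y \right)}}{3}.
Matching coefficients of the independent functions:
(each divided by its leading coefficient; functions giving the same equation are listed together)
  [x^{8}, x^{6} y]:  A^{2} B - 9 = 0
  [x^{10}]:  A^{3} + 27 = 0
  [y^{2}]:  B^{3} - 1 = 0
  [x^{2} y^{2}, x^{4} y]:  A B^{2} + 3 = 0
  [x^{2} \cos^{2}{\left(y \right)}, x^{4} \sin{\left(y \right)} \cos{\left(y \right)}]:  A C^{2} + 3 = 0
  [x^{4} \cos{\left(y \right)}]:  A B C + \frac{A C}{12} + \frac{13}{4} = 0
  [x^{6} \cos{\left(y \right)}, x^{8} \sin{\left(y \right)}]:  A^{2} C - 9 = 0
  [y \cos{\left(y \right)}]:  B^{2} C + \frac{B C}{12} - \frac{13}{12} = 0
  [y^{2} \sin{\left(y \right)}]:  B^{2} C - 1 = 0
  [\sin{\left(y \right)} \cos^{2}{\left(y \right)}]:  C^{3} - 1 = 0
  [x^{2} y \cos{\left(y \right)}, x^{4} y \sin{\left(y \right)}]:  A B C + 3 = 0
  [y \sin{\left(y \right)} \cos{\left(y \right)}]:  B C^{2} - 1 = 0
  [\cos^{2}{\left(y \right)}]:  B C^{2} + \frac{C^{2}}{6} - \frac{7}{6} = 0
Solving: A = -3, B = 1, C = 1.
Check against the point condition:
  u(0, 0) = 1  ⟹  C = 1  ✓
Hence u(x, y) = - 3 x^{4} + y + \cos{\left(y \right)}.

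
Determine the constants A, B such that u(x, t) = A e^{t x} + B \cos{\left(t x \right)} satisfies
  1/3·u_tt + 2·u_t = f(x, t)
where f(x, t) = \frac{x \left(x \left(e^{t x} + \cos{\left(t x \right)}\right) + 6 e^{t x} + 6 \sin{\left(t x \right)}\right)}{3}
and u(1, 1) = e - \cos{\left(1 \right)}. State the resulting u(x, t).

Answer: u(x, t) = e^{t x} - \cos{\left(t x \right)}

Derivation:
Substitute the ansatz u = A e^{t x} + B \cos{\left(t x \right)} into the left-hand side.
Derivatives of the ansatz:
  u_tt = A x^{2} e^{t x} - B x^{2} \cos{\left(t x \right)}
  u_t = A x e^{t x} - B x \sin{\left(t x \right)}
Term by term:
  1/3·u_tt = \frac{A x^{2} e^{t x}}{3} - \frac{B x^{2} \cos{\left(t x \right)}}{3}
  2·u_t = 2 A x e^{t x} - 2 B x \sin{\left(t x \right)}
So the left-hand side equals
  \frac{A x^{2} e^{t x}}{3} + 2 A x e^{t x} - \frac{B x^{2} \cos{\left(t x \right)}}{3} - 2 B x \sin{\left(t x \right)}
This must equal f(x, t) identically; expanded, f = \frac{x^{2} e^{t x}}{3} + \frac{x^{2} \cos{\left(t x \right)}}{3} + 2 x e^{t x} + 2 x \sin{\left(t x \right)}.
Matching coefficients of the independent functions:
  [x e^{t x}]:  2 A = 2
  [x \sin{\left(t x \right)}]:  - 2 B = 2
  [x^{2} e^{t x}]:  \frac{A}{3} = \frac{1}{3}
  [x^{2} \cos{\left(t x \right)}]:  - \frac{B}{3} = \frac{1}{3}
Solving: A = 1, B = -1.
Check against the point condition:
  u(1, 1) = e - \cos{\left(1 \right)}  ⟹  e A + B \cos{\left(1 \right)} = e - \cos{\left(1 \right)}  ✓
Hence u(x, t) = e^{t x} - \cos{\left(t x \right)}.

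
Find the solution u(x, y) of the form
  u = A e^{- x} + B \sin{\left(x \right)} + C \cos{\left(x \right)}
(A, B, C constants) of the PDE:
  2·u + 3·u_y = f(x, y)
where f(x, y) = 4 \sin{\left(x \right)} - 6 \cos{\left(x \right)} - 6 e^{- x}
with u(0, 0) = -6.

Substitute the ansatz u = A e^{- x} + B \sin{\left(x \right)} + C \cos{\left(x \right)} into the left-hand side.
Derivatives of the ansatz:
  u_y = 0
Term by term:
  2·u = 2 A e^{- x} + 2 B \sin{\left(x \right)} + 2 C \cos{\left(x \right)}
  3·u_y = 0
So the left-hand side equals
  2 A e^{- x} + 2 B \sin{\left(x \right)} + 2 C \cos{\left(x \right)}
This must equal f(x, y) = 4 \sin{\left(x \right)} - 6 \cos{\left(x \right)} - 6 e^{- x} identically.
Matching coefficients of the independent functions:
  [e^{- x}]:  2 A = -6
  [\sin{\left(x \right)}]:  2 B = 4
  [\cos{\left(x \right)}]:  2 C = -6
Solving: A = -3, B = 2, C = -3.
Check against the point condition:
  u(0, 0) = -6  ⟹  A + C = -6  ✓
Hence u(x, y) = 2 \sin{\left(x \right)} - 3 \cos{\left(x \right)} - 3 e^{- x}.

Answer: u(x, y) = 2 \sin{\left(x \right)} - 3 \cos{\left(x \right)} - 3 e^{- x}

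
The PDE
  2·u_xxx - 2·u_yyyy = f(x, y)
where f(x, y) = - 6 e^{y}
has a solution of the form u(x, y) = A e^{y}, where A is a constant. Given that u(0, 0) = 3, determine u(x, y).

Substitute the ansatz u = A e^{y} into the left-hand side.
Derivatives of the ansatz:
  u_xxx = 0
  u_yyyy = A e^{y}
Term by term:
  2·u_xxx = 0
  -2·u_yyyy = - 2 A e^{y}
So the left-hand side equals
  - 2 A e^{y}
This must equal f(x, y) = - 6 e^{y} identically.
Matching coefficients of the independent functions:
  [e^{y}]:  - 2 A = -6
Solving: A = 3.
Check against the point condition:
  u(0, 0) = 3  ⟹  A = 3  ✓
Hence u(x, y) = 3 e^{y}.

Answer: u(x, y) = 3 e^{y}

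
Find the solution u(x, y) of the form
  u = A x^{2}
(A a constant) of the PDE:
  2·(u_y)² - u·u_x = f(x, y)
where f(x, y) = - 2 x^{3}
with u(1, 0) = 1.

Answer: u(x, y) = x^{2}

Derivation:
Substitute the ansatz u = A x^{2} into the left-hand side.
Derivatives of the ansatz:
  u_y = 0
  u_x = 2 A x
Term by term:
  2·(u_y)² = 0
  -u·u_x = - 2 A^{2} x^{3}
So the left-hand side equals
  - 2 A^{2} x^{3}
This must equal f(x, y) = - 2 x^{3} identically.
Matching coefficients of the independent functions:
  [x^{3}]:  - 2 A^{2} = -2
These equations allow (A) = (-1) or (1).
Impose the point condition(s):
  u(1, 0) = 1  ⟹  A = 1
Only A = 1 satisfies everything.
Hence u(x, y) = x^{2}.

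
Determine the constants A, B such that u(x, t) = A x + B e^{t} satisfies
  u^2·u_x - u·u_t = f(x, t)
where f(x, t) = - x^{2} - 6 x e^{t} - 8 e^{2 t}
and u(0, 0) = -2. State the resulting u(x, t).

Substitute the ansatz u = A x + B e^{t} into the left-hand side.
Derivatives of the ansatz:
  u_x = A
  u_t = B e^{t}
Term by term:
  u^2·u_x = A^{3} x^{2} + 2 A^{2} B x e^{t} + A B^{2} e^{2 t}
  -u·u_t = - A B x e^{t} - B^{2} e^{2 t}
So the left-hand side equals
  A^{3} x^{2} + 2 A^{2} B x e^{t} + A B^{2} e^{2 t} - A B x e^{t} - B^{2} e^{2 t}
This must equal f(x, t) = - x^{2} - 6 x e^{t} - 8 e^{2 t} identically.
Matching coefficients of the independent functions:
  [x^{2}]:  A^{3} = -1
  [x e^{t}]:  2 A^{2} B - A B = -6
  [e^{2 t}]:  A B^{2} - B^{2} = -8
Solving: A = -1, B = -2.
Check against the point condition:
  u(0, 0) = -2  ⟹  B = -2  ✓
Hence u(x, t) = - x - 2 e^{t}.

Answer: u(x, t) = - x - 2 e^{t}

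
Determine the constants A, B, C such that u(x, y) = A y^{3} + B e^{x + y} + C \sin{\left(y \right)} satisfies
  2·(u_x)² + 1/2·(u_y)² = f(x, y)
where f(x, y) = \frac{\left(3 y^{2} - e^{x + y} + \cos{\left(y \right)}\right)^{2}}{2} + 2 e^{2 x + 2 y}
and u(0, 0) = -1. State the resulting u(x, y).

Substitute the ansatz u = A y^{3} + B e^{x + y} + C \sin{\left(y \right)} into the left-hand side.
Derivatives of the ansatz:
  u_x = B e^{x} e^{y}
  u_y = 3 A y^{2} + B e^{x} e^{y} + C \cos{\left(y \right)}
Term by term:
  2·(u_x)² = 2 B^{2} e^{2 x} e^{2 y}
  1/2·(u_y)² = \frac{9 A^{2} y^{4}}{2} + 3 A B y^{2} e^{x} e^{y} + 3 A C y^{2} \cos{\left(y \right)} + \frac{B^{2} e^{2 x} e^{2 y}}{2} + B C e^{x} e^{y} \cos{\left(y \right)} + \frac{C^{2} \cos^{2}{\left(y \right)}}{2}
So the left-hand side equals
  \frac{9 A^{2} y^{4}}{2} + 3 A B y^{2} e^{x} e^{y} + 3 A C y^{2} \cos{\left(y \right)} + \frac{5 B^{2} e^{2 x} e^{2 y}}{2} + B C e^{x} e^{y} \cos{\left(y \right)} + \frac{C^{2} \cos^{2}{\left(y \right)}}{2}
This must equal f(x, y) identically; expanded, f = \frac{9 y^{4}}{2} - 3 y^{2} e^{x} e^{y} + 3 y^{2} \cos{\left(y \right)} + \frac{5 e^{2 x} e^{2 y}}{2} - e^{x} e^{y} \cos{\left(y \right)} + \frac{\cos^{2}{\left(y \right)}}{2}.
Matching coefficients of the independent functions:
  [y^{4}]:  \frac{9 A^{2}}{2} = \frac{9}{2}
  [y^{2} \cos{\left(y \right)}]:  3 A C = 3
  [e^{2 x} e^{2 y}]:  \frac{5 B^{2}}{2} = \frac{5}{2}
  [y^{2} e^{x} e^{y}]:  3 A B = -3
  [e^{x} e^{y} \cos{\left(y \right)}]:  B C = -1
  [\cos^{2}{\left(y \right)}]:  \frac{C^{2}}{2} = \frac{1}{2}
These equations allow (A, B, C) = (-1, 1, -1) or (1, -1, 1).
Impose the point condition(s):
  u(0, 0) = -1  ⟹  B = -1
Only A = 1, B = -1, C = 1 satisfies everything.
Hence u(x, y) = y^{3} - e^{x + y} + \sin{\left(y \right)}.

Answer: u(x, y) = y^{3} - e^{x + y} + \sin{\left(y \right)}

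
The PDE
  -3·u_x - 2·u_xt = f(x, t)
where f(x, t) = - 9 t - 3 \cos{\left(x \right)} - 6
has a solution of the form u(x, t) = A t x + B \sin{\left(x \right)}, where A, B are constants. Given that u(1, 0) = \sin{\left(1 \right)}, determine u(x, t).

Substitute the ansatz u = A t x + B \sin{\left(x \right)} into the left-hand side.
Derivatives of the ansatz:
  u_x = A t + B \cos{\left(x \right)}
  u_xt = A
Term by term:
  -3·u_x = - 3 A t - 3 B \cos{\left(x \right)}
  -2·u_xt = - 2 A
So the left-hand side equals
  - 3 A t - 2 A - 3 B \cos{\left(x \right)}
This must equal f(x, t) = - 9 t - 3 \cos{\left(x \right)} - 6 identically.
Matching coefficients of the independent functions:
  [constant term]:  - 2 A = -6
  [t]:  - 3 A = -9
  [\cos{\left(x \right)}]:  - 3 B = -3
Solving: A = 3, B = 1.
Check against the point condition:
  u(1, 0) = \sin{\left(1 \right)}  ⟹  B \sin{\left(1 \right)} = \sin{\left(1 \right)}  ✓
Hence u(x, t) = 3 t x + \sin{\left(x \right)}.

Answer: u(x, t) = 3 t x + \sin{\left(x \right)}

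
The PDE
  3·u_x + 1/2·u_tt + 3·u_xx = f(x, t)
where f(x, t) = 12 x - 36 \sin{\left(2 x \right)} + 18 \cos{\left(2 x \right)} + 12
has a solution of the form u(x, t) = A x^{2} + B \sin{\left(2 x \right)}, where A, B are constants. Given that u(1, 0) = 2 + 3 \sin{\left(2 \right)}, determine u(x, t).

Substitute the ansatz u = A x^{2} + B \sin{\left(2 x \right)} into the left-hand side.
Derivatives of the ansatz:
  u_x = 2 A x + 2 B \cos{\left(2 x \right)}
  u_tt = 0
  u_xx = 2 A - 4 B \sin{\left(2 x \right)}
Term by term:
  3·u_x = 6 A x + 6 B \cos{\left(2 x \right)}
  1/2·u_tt = 0
  3·u_xx = 6 A - 12 B \sin{\left(2 x \right)}
So the left-hand side equals
  6 A x + 6 A - 12 B \sin{\left(2 x \right)} + 6 B \cos{\left(2 x \right)}
This must equal f(x, t) = 12 x - 36 \sin{\left(2 x \right)} + 18 \cos{\left(2 x \right)} + 12 identically.
Matching coefficients of the independent functions:
  [constant term, x]:  6 A = 12
  [\sin{\left(2 x \right)}]:  - 12 B = -36
  [\cos{\left(2 x \right)}]:  6 B = 18
Solving: A = 2, B = 3.
Check against the point condition:
  u(1, 0) = 2 + 3 \sin{\left(2 \right)}  ⟹  A + B \sin{\left(2 \right)} = 2 + 3 \sin{\left(2 \right)}  ✓
Hence u(x, t) = 2 x^{2} + 3 \sin{\left(2 x \right)}.

Answer: u(x, t) = 2 x^{2} + 3 \sin{\left(2 x \right)}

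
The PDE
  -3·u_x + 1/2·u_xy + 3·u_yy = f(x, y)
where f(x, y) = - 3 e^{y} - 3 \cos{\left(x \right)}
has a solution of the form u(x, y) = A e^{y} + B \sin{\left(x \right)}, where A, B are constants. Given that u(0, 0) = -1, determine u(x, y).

Substitute the ansatz u = A e^{y} + B \sin{\left(x \right)} into the left-hand side.
Derivatives of the ansatz:
  u_x = B \cos{\left(x \right)}
  u_xy = 0
  u_yy = A e^{y}
Term by term:
  -3·u_x = - 3 B \cos{\left(x \right)}
  1/2·u_xy = 0
  3·u_yy = 3 A e^{y}
So the left-hand side equals
  3 A e^{y} - 3 B \cos{\left(x \right)}
This must equal f(x, y) = - 3 e^{y} - 3 \cos{\left(x \right)} identically.
Matching coefficients of the independent functions:
  [e^{y}]:  3 A = -3
  [\cos{\left(x \right)}]:  - 3 B = -3
Solving: A = -1, B = 1.
Check against the point condition:
  u(0, 0) = -1  ⟹  A = -1  ✓
Hence u(x, y) = - e^{y} + \sin{\left(x \right)}.

Answer: u(x, y) = - e^{y} + \sin{\left(x \right)}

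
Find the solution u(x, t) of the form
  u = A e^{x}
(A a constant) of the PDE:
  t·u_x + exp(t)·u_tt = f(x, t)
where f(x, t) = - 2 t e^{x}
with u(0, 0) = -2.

Answer: u(x, t) = - 2 e^{x}

Derivation:
Substitute the ansatz u = A e^{x} into the left-hand side.
Derivatives of the ansatz:
  u_x = A e^{x}
  u_tt = 0
Term by term:
  t·u_x = A t e^{x}
  exp(t)·u_tt = 0
So the left-hand side equals
  A t e^{x}
This must equal f(x, t) = - 2 t e^{x} identically.
Matching coefficients of the independent functions:
  [t e^{x}]:  A = -2
Solving: A = -2.
Check against the point condition:
  u(0, 0) = -2  ⟹  A = -2  ✓
Hence u(x, t) = - 2 e^{x}.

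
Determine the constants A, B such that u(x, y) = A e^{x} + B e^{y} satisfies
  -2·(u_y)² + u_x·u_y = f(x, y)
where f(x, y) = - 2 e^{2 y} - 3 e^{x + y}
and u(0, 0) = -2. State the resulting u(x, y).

Substitute the ansatz u = A e^{x} + B e^{y} into the left-hand side.
Derivatives of the ansatz:
  u_y = B e^{y}
  u_x = A e^{x}
Term by term:
  -2·(u_y)² = - 2 B^{2} e^{2 y}
  u_x·u_y = A B e^{x} e^{y}
So the left-hand side equals
  A B e^{x} e^{y} - 2 B^{2} e^{2 y}
This must equal f(x, y) identically; expanded, f = - 3 e^{x} e^{y} - 2 e^{2 y}.
Matching coefficients of the independent functions:
  [e^{x} e^{y}]:  A B = -3
  [e^{2 y}]:  - 2 B^{2} = -2
These equations allow (A, B) = (-3, 1) or (3, -1).
Impose the point condition(s):
  u(0, 0) = -2  ⟹  A + B = -2
Only A = -3, B = 1 satisfies everything.
Hence u(x, y) = - 3 e^{x} + e^{y}.

Answer: u(x, y) = - 3 e^{x} + e^{y}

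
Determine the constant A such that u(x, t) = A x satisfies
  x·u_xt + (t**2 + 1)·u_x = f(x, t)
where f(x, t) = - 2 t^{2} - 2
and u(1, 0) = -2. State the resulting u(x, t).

Substitute the ansatz u = A x into the left-hand side.
Derivatives of the ansatz:
  u_xt = 0
  u_x = A
Term by term:
  x·u_xt = 0
  (t**2 + 1)·u_x = A t^{2} + A
So the left-hand side equals
  A t^{2} + A
This must equal f(x, t) = - 2 t^{2} - 2 identically.
Matching coefficients of the independent functions:
  [constant term, t^{2}]:  A = -2
Solving: A = -2.
Check against the point condition:
  u(1, 0) = -2  ⟹  A = -2  ✓
Hence u(x, t) = - 2 x.

Answer: u(x, t) = - 2 x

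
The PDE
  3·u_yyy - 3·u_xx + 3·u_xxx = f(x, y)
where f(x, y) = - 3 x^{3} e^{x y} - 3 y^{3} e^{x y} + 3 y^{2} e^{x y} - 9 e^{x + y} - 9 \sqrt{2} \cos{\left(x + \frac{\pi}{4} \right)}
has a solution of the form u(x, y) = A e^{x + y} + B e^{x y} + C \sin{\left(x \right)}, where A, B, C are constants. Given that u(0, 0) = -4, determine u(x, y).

Substitute the ansatz u = A e^{x + y} + B e^{x y} + C \sin{\left(x \right)} into the left-hand side.
Derivatives of the ansatz:
  u_yyy = A e^{x} e^{y} + B x^{3} e^{x y}
  u_xx = A e^{x} e^{y} + B y^{2} e^{x y} - C \sin{\left(x \right)}
  u_xxx = A e^{x} e^{y} + B y^{3} e^{x y} - C \cos{\left(x \right)}
Term by term:
  3·u_yyy = 3 A e^{x} e^{y} + 3 B x^{3} e^{x y}
  -3·u_xx = - 3 A e^{x} e^{y} - 3 B y^{2} e^{x y} + 3 C \sin{\left(x \right)}
  3·u_xxx = 3 A e^{x} e^{y} + 3 B y^{3} e^{x y} - 3 C \cos{\left(x \right)}
So the left-hand side equals
  3 A e^{x} e^{y} + 3 B x^{3} e^{x y} + 3 B y^{3} e^{x y} - 3 B y^{2} e^{x y} + 3 C \sin{\left(x \right)} - 3 C \cos{\left(x \right)}
This must equal f(x, y) identically; expanded, f = - 3 x^{3} e^{x y} - 3 y^{3} e^{x y} + 3 y^{2} e^{x y} - 9 e^{x} e^{y} + 9 \sin{\left(x \right)} - 9 \cos{\left(x \right)}.
Matching coefficients of the independent functions:
  [x^{3} e^{x y}, y^{3} e^{x y}]:  3 B = -3
  [y^{2} e^{x y}]:  - 3 B = 3
  [e^{x} e^{y}]:  3 A = -9
  [\sin{\left(x \right)}]:  3 C = 9
  [\cos{\left(x \right)}]:  - 3 C = -9
Solving: A = -3, B = -1, C = 3.
Check against the point condition:
  u(0, 0) = -4  ⟹  A + B = -4  ✓
Hence u(x, y) = - e^{x y} - 3 e^{x + y} + 3 \sin{\left(x \right)}.

Answer: u(x, y) = - e^{x y} - 3 e^{x + y} + 3 \sin{\left(x \right)}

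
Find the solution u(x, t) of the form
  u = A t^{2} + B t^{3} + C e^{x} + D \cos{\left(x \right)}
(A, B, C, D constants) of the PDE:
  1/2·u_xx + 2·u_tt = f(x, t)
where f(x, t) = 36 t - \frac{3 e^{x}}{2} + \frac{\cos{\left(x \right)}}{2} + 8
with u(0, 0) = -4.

Answer: u(x, t) = 3 t^{3} + 2 t^{2} - 3 e^{x} - \cos{\left(x \right)}

Derivation:
Substitute the ansatz u = A t^{2} + B t^{3} + C e^{x} + D \cos{\left(x \right)} into the left-hand side.
Derivatives of the ansatz:
  u_xx = C e^{x} - D \cos{\left(x \right)}
  u_tt = 2 A + 6 B t
Term by term:
  1/2·u_xx = \frac{C e^{x}}{2} - \frac{D \cos{\left(x \right)}}{2}
  2·u_tt = 4 A + 12 B t
So the left-hand side equals
  4 A + 12 B t + \frac{C e^{x}}{2} - \frac{D \cos{\left(x \right)}}{2}
This must equal f(x, t) = 36 t - \frac{3 e^{x}}{2} + \frac{\cos{\left(x \right)}}{2} + 8 identically.
Matching coefficients of the independent functions:
  [constant term]:  4 A = 8
  [t]:  12 B = 36
  [e^{x}]:  \frac{C}{2} = - \frac{3}{2}
  [\cos{\left(x \right)}]:  - \frac{D}{2} = \frac{1}{2}
Solving: A = 2, B = 3, C = -3, D = -1.
Check against the point condition:
  u(0, 0) = -4  ⟹  C + D = -4  ✓
Hence u(x, t) = 3 t^{3} + 2 t^{2} - 3 e^{x} - \cos{\left(x \right)}.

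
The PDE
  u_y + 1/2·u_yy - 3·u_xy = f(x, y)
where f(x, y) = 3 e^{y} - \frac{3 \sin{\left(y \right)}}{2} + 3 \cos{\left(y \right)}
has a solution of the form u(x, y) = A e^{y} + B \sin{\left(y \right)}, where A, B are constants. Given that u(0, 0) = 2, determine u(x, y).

Substitute the ansatz u = A e^{y} + B \sin{\left(y \right)} into the left-hand side.
Derivatives of the ansatz:
  u_y = A e^{y} + B \cos{\left(y \right)}
  u_yy = A e^{y} - B \sin{\left(y \right)}
  u_xy = 0
Term by term:
  u_y = A e^{y} + B \cos{\left(y \right)}
  1/2·u_yy = \frac{A e^{y}}{2} - \frac{B \sin{\left(y \right)}}{2}
  -3·u_xy = 0
So the left-hand side equals
  \frac{3 A e^{y}}{2} - \frac{B \sin{\left(y \right)}}{2} + B \cos{\left(y \right)}
This must equal f(x, y) = 3 e^{y} - \frac{3 \sin{\left(y \right)}}{2} + 3 \cos{\left(y \right)} identically.
Matching coefficients of the independent functions:
  [e^{y}]:  \frac{3 A}{2} = 3
  [\sin{\left(y \right)}]:  - \frac{B}{2} = - \frac{3}{2}
  [\cos{\left(y \right)}]:  B = 3
Solving: A = 2, B = 3.
Check against the point condition:
  u(0, 0) = 2  ⟹  A = 2  ✓
Hence u(x, y) = 2 e^{y} + 3 \sin{\left(y \right)}.

Answer: u(x, y) = 2 e^{y} + 3 \sin{\left(y \right)}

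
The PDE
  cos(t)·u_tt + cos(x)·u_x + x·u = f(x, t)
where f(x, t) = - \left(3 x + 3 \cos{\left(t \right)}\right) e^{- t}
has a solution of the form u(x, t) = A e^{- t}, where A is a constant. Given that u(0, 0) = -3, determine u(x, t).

Substitute the ansatz u = A e^{- t} into the left-hand side.
Derivatives of the ansatz:
  u_tt = A e^{- t}
  u_x = 0
Term by term:
  cos(t)·u_tt = A e^{- t} \cos{\left(t \right)}
  cos(x)·u_x = 0
  x·u = A x e^{- t}
So the left-hand side equals
  A x e^{- t} + A e^{- t} \cos{\left(t \right)}
This must equal f(x, t) identically; expanded, f = - 3 x e^{- t} - 3 e^{- t} \cos{\left(t \right)}.
Matching coefficients of the independent functions:
  [x e^{- t}, e^{- t} \cos{\left(t \right)}]:  A = -3
Solving: A = -3.
Check against the point condition:
  u(0, 0) = -3  ⟹  A = -3  ✓
Hence u(x, t) = - 3 e^{- t}.

Answer: u(x, t) = - 3 e^{- t}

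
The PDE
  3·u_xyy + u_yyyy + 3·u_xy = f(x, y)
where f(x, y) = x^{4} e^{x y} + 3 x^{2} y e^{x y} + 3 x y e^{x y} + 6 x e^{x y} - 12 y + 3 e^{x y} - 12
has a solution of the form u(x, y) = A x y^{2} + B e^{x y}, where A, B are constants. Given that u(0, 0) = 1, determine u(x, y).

Substitute the ansatz u = A x y^{2} + B e^{x y} into the left-hand side.
Derivatives of the ansatz:
  u_xyy = 2 A + B x^{2} y e^{x y} + 2 B x e^{x y}
  u_yyyy = B x^{4} e^{x y}
  u_xy = 2 A y + B x y e^{x y} + B e^{x y}
Term by term:
  3·u_xyy = 6 A + 3 B x^{2} y e^{x y} + 6 B x e^{x y}
  u_yyyy = B x^{4} e^{x y}
  3·u_xy = 6 A y + 3 B x y e^{x y} + 3 B e^{x y}
So the left-hand side equals
  6 A y + 6 A + B x^{4} e^{x y} + 3 B x^{2} y e^{x y} + 3 B x y e^{x y} + 6 B x e^{x y} + 3 B e^{x y}
This must equal f(x, y) = x^{4} e^{x y} + 3 x^{2} y e^{x y} + 3 x y e^{x y} + 6 x e^{x y} - 12 y + 3 e^{x y} - 12 identically.
Matching coefficients of the independent functions:
  [constant term, y]:  6 A = -12
  [x e^{x y}]:  6 B = 6
  [x^{4} e^{x y}]:  B = 1
  [x y e^{x y}, x^{2} y e^{x y}, e^{x y}]:  3 B = 3
Solving: A = -2, B = 1.
Check against the point condition:
  u(0, 0) = 1  ⟹  B = 1  ✓
Hence u(x, y) = - 2 x y^{2} + e^{x y}.

Answer: u(x, y) = - 2 x y^{2} + e^{x y}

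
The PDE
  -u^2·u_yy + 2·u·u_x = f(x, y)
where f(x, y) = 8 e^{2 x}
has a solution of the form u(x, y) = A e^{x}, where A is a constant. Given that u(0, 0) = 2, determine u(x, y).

Substitute the ansatz u = A e^{x} into the left-hand side.
Derivatives of the ansatz:
  u_yy = 0
  u_x = A e^{x}
Term by term:
  -u^2·u_yy = 0
  2·u·u_x = 2 A^{2} e^{2 x}
So the left-hand side equals
  2 A^{2} e^{2 x}
This must equal f(x, y) = 8 e^{2 x} identically.
Matching coefficients of the independent functions:
  [e^{2 x}]:  2 A^{2} = 8
These equations allow (A) = (-2) or (2).
Impose the point condition(s):
  u(0, 0) = 2  ⟹  A = 2
Only A = 2 satisfies everything.
Hence u(x, y) = 2 e^{x}.

Answer: u(x, y) = 2 e^{x}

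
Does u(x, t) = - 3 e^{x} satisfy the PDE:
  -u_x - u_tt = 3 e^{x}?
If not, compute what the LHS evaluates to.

Answer: Yes

Derivation:
Evaluate each term of the left-hand side for u = - 3 e^{x}.
Derivatives:
  u_x = - 3 e^{x}
  u_tt = 0
Terms:
  -u_x = 3 e^{x}
  -u_tt = 0
Sum: LHS = 3 e^{x}
This is exactly the given right-hand side, so u is a solution.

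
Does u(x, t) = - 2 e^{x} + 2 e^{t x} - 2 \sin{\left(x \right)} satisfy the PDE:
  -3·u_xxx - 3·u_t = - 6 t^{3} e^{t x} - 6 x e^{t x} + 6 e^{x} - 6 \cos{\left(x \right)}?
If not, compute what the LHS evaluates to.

Evaluate each term of the left-hand side for u = - 2 e^{x} + 2 e^{t x} - 2 \sin{\left(x \right)}.
Derivatives:
  u_xxx = 2 t^{3} e^{t x} - 2 e^{x} + 2 \cos{\left(x \right)}
  u_t = 2 x e^{t x}
Terms:
  -3·u_xxx = - 6 t^{3} e^{t x} + 6 e^{x} - 6 \cos{\left(x \right)}
  -3·u_t = - 6 x e^{t x}
Sum: LHS = - 6 t^{3} e^{t x} - 6 x e^{t x} + 6 e^{x} - 6 \cos{\left(x \right)}
This is exactly the given right-hand side, so u is a solution.

Answer: Yes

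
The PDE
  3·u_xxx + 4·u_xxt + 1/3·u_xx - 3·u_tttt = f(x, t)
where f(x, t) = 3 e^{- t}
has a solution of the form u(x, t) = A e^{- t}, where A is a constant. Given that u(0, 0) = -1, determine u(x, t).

Substitute the ansatz u = A e^{- t} into the left-hand side.
Derivatives of the ansatz:
  u_xxx = 0
  u_xxt = 0
  u_xx = 0
  u_tttt = A e^{- t}
Term by term:
  3·u_xxx = 0
  4·u_xxt = 0
  1/3·u_xx = 0
  -3·u_tttt = - 3 A e^{- t}
So the left-hand side equals
  - 3 A e^{- t}
This must equal f(x, t) = 3 e^{- t} identically.
Matching coefficients of the independent functions:
  [e^{- t}]:  - 3 A = 3
Solving: A = -1.
Check against the point condition:
  u(0, 0) = -1  ⟹  A = -1  ✓
Hence u(x, t) = - e^{- t}.

Answer: u(x, t) = - e^{- t}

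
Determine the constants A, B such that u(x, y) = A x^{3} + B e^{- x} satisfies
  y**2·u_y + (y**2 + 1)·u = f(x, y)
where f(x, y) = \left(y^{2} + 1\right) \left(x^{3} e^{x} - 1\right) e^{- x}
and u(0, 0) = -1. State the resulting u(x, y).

Substitute the ansatz u = A x^{3} + B e^{- x} into the left-hand side.
Derivatives of the ansatz:
  u_y = 0
Term by term:
  y**2·u_y = 0
  (y**2 + 1)·u = A x^{3} y^{2} + A x^{3} + B y^{2} e^{- x} + B e^{- x}
So the left-hand side equals
  A x^{3} y^{2} + A x^{3} + B y^{2} e^{- x} + B e^{- x}
This must equal f(x, y) identically; expanded, f = x^{3} y^{2} + x^{3} - y^{2} e^{- x} - e^{- x}.
Matching coefficients of the independent functions:
  [x^{3}, x^{3} y^{2}]:  A = 1
  [y^{2} e^{- x}, e^{- x}]:  B = -1
Solving: A = 1, B = -1.
Check against the point condition:
  u(0, 0) = -1  ⟹  B = -1  ✓
Hence u(x, y) = x^{3} - e^{- x}.

Answer: u(x, y) = x^{3} - e^{- x}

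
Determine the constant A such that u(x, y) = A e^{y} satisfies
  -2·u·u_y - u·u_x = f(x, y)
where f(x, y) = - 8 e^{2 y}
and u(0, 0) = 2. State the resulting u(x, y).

Substitute the ansatz u = A e^{y} into the left-hand side.
Derivatives of the ansatz:
  u_y = A e^{y}
  u_x = 0
Term by term:
  -2·u·u_y = - 2 A^{2} e^{2 y}
  -u·u_x = 0
So the left-hand side equals
  - 2 A^{2} e^{2 y}
This must equal f(x, y) = - 8 e^{2 y} identically.
Matching coefficients of the independent functions:
  [e^{2 y}]:  - 2 A^{2} = -8
These equations allow (A) = (-2) or (2).
Impose the point condition(s):
  u(0, 0) = 2  ⟹  A = 2
Only A = 2 satisfies everything.
Hence u(x, y) = 2 e^{y}.

Answer: u(x, y) = 2 e^{y}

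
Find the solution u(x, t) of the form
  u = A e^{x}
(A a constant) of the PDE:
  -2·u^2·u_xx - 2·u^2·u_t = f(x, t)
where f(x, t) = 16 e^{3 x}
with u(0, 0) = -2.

Substitute the ansatz u = A e^{x} into the left-hand side.
Derivatives of the ansatz:
  u_xx = A e^{x}
  u_t = 0
Term by term:
  -2·u^2·u_xx = - 2 A^{3} e^{3 x}
  -2·u^2·u_t = 0
So the left-hand side equals
  - 2 A^{3} e^{3 x}
This must equal f(x, t) = 16 e^{3 x} identically.
Matching coefficients of the independent functions:
  [e^{3 x}]:  - 2 A^{3} = 16
Solving: A = -2.
Check against the point condition:
  u(0, 0) = -2  ⟹  A = -2  ✓
Hence u(x, t) = - 2 e^{x}.

Answer: u(x, t) = - 2 e^{x}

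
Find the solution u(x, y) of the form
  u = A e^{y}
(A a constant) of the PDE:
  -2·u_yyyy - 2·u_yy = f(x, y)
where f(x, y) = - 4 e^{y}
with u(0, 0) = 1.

Substitute the ansatz u = A e^{y} into the left-hand side.
Derivatives of the ansatz:
  u_yyyy = A e^{y}
  u_yy = A e^{y}
Term by term:
  -2·u_yyyy = - 2 A e^{y}
  -2·u_yy = - 2 A e^{y}
So the left-hand side equals
  - 4 A e^{y}
This must equal f(x, y) = - 4 e^{y} identically.
Matching coefficients of the independent functions:
  [e^{y}]:  - 4 A = -4
Solving: A = 1.
Check against the point condition:
  u(0, 0) = 1  ⟹  A = 1  ✓
Hence u(x, y) = e^{y}.

Answer: u(x, y) = e^{y}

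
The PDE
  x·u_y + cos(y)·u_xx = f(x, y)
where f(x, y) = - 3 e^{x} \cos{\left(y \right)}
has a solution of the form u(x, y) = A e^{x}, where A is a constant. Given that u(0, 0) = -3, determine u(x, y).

Substitute the ansatz u = A e^{x} into the left-hand side.
Derivatives of the ansatz:
  u_y = 0
  u_xx = A e^{x}
Term by term:
  x·u_y = 0
  cos(y)·u_xx = A e^{x} \cos{\left(y \right)}
So the left-hand side equals
  A e^{x} \cos{\left(y \right)}
This must equal f(x, y) = - 3 e^{x} \cos{\left(y \right)} identically.
Matching coefficients of the independent functions:
  [e^{x} \cos{\left(y \right)}]:  A = -3
Solving: A = -3.
Check against the point condition:
  u(0, 0) = -3  ⟹  A = -3  ✓
Hence u(x, y) = - 3 e^{x}.

Answer: u(x, y) = - 3 e^{x}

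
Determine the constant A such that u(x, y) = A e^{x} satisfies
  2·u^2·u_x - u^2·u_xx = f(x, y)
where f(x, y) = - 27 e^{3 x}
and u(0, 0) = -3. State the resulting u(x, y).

Substitute the ansatz u = A e^{x} into the left-hand side.
Derivatives of the ansatz:
  u_x = A e^{x}
  u_xx = A e^{x}
Term by term:
  2·u^2·u_x = 2 A^{3} e^{3 x}
  -u^2·u_xx = - A^{3} e^{3 x}
So the left-hand side equals
  A^{3} e^{3 x}
This must equal f(x, y) = - 27 e^{3 x} identically.
Matching coefficients of the independent functions:
  [e^{3 x}]:  A^{3} = -27
Solving: A = -3.
Check against the point condition:
  u(0, 0) = -3  ⟹  A = -3  ✓
Hence u(x, y) = - 3 e^{x}.

Answer: u(x, y) = - 3 e^{x}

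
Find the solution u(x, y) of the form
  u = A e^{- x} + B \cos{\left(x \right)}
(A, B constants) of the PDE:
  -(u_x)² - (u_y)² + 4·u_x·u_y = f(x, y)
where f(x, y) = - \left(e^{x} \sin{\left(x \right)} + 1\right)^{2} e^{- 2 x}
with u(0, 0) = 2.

Answer: u(x, y) = \cos{\left(x \right)} + e^{- x}

Derivation:
Substitute the ansatz u = A e^{- x} + B \cos{\left(x \right)} into the left-hand side.
Derivatives of the ansatz:
  u_x = - A e^{- x} - B \sin{\left(x \right)}
  u_y = 0
Term by term:
  -(u_x)² = - A^{2} e^{- 2 x} - 2 A B e^{- x} \sin{\left(x \right)} - B^{2} \sin^{2}{\left(x \right)}
  -(u_y)² = 0
  4·u_x·u_y = 0
So the left-hand side equals
  - A^{2} e^{- 2 x} - 2 A B e^{- x} \sin{\left(x \right)} - B^{2} \sin^{2}{\left(x \right)}
This must equal f(x, y) identically; expanded, f = - \sin^{2}{\left(x \right)} - 2 e^{- x} \sin{\left(x \right)} - e^{- 2 x}.
Matching coefficients of the independent functions:
  [e^{- x} \sin{\left(x \right)}]:  - 2 A B = -2
  [e^{- 2 x}]:  - A^{2} = -1
  [\sin^{2}{\left(x \right)}]:  - B^{2} = -1
These equations allow (A, B) = (-1, -1) or (1, 1).
Impose the point condition(s):
  u(0, 0) = 2  ⟹  A + B = 2
Only A = 1, B = 1 satisfies everything.
Hence u(x, y) = \cos{\left(x \right)} + e^{- x}.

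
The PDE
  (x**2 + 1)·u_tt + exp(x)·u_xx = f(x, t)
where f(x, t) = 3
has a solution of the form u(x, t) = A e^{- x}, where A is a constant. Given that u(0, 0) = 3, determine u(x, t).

Answer: u(x, t) = 3 e^{- x}

Derivation:
Substitute the ansatz u = A e^{- x} into the left-hand side.
Derivatives of the ansatz:
  u_tt = 0
  u_xx = A e^{- x}
Term by term:
  (x**2 + 1)·u_tt = 0
  exp(x)·u_xx = A
So the left-hand side equals
  A
This must equal f(x, t) = 3 identically.
Matching coefficients of the independent functions:
  [constant term]:  A = 3
Solving: A = 3.
Check against the point condition:
  u(0, 0) = 3  ⟹  A = 3  ✓
Hence u(x, t) = 3 e^{- x}.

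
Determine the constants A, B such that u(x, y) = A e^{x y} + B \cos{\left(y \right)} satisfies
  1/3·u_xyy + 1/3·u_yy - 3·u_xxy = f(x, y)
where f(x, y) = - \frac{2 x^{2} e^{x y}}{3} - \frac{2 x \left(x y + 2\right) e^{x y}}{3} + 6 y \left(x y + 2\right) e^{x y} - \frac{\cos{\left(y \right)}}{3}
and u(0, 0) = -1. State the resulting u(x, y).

Answer: u(x, y) = - 2 e^{x y} + \cos{\left(y \right)}

Derivation:
Substitute the ansatz u = A e^{x y} + B \cos{\left(y \right)} into the left-hand side.
Derivatives of the ansatz:
  u_xyy = A x^{2} y e^{x y} + 2 A x e^{x y}
  u_yy = A x^{2} e^{x y} - B \cos{\left(y \right)}
  u_xxy = A x y^{2} e^{x y} + 2 A y e^{x y}
Term by term:
  1/3·u_xyy = \frac{A x^{2} y e^{x y}}{3} + \frac{2 A x e^{x y}}{3}
  1/3·u_yy = \frac{A x^{2} e^{x y}}{3} - \frac{B \cos{\left(y \right)}}{3}
  -3·u_xxy = - 3 A x y^{2} e^{x y} - 6 A y e^{x y}
So the left-hand side equals
  \frac{A x^{2} y e^{x y}}{3} + \frac{A x^{2} e^{x y}}{3} - 3 A x y^{2} e^{x y} + \frac{2 A x e^{x y}}{3} - 6 A y e^{x y} - \frac{B \cos{\left(y \right)}}{3}
This must equal f(x, y) identically; expanded, f = - \frac{2 x^{2} y e^{x y}}{3} - \frac{2 x^{2} e^{x y}}{3} + 6 x y^{2} e^{x y} - \frac{4 x e^{x y}}{3} + 12 y e^{x y} - \frac{\cos{\left(y \right)}}{3}.
Matching coefficients of the independent functions:
  [x e^{x y}]:  \frac{2 A}{3} = - \frac{4}{3}
  [x^{2} e^{x y}, x^{2} y e^{x y}]:  \frac{A}{3} = - \frac{2}{3}
  [y e^{x y}]:  - 6 A = 12
  [x y^{2} e^{x y}]:  - 3 A = 6
  [\cos{\left(y \right)}]:  - \frac{B}{3} = - \frac{1}{3}
Solving: A = -2, B = 1.
Check against the point condition:
  u(0, 0) = -1  ⟹  A + B = -1  ✓
Hence u(x, y) = - 2 e^{x y} + \cos{\left(y \right)}.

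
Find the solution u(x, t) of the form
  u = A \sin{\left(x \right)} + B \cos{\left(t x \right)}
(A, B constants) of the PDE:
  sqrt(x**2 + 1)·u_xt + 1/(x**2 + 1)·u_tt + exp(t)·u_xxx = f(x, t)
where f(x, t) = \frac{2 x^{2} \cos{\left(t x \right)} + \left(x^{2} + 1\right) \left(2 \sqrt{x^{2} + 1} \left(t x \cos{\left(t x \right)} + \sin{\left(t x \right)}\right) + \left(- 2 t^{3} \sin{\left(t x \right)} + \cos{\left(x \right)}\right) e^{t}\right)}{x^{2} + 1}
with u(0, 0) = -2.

Substitute the ansatz u = A \sin{\left(x \right)} + B \cos{\left(t x \right)} into the left-hand side.
Derivatives of the ansatz:
  u_xt = - B t x \cos{\left(t x \right)} - B \sin{\left(t x \right)}
  u_tt = - B x^{2} \cos{\left(t x \right)}
  u_xxx = - A \cos{\left(x \right)} + B t^{3} \sin{\left(t x \right)}
Term by term:
  sqrt(x**2 + 1)·u_xt = - B t x \sqrt{x^{2} + 1} \cos{\left(t x \right)} - B \sqrt{x^{2} + 1} \sin{\left(t x \right)}
  1/(x**2 + 1)·u_tt = - \frac{B x^{2} \cos{\left(t x \right)}}{x^{2} + 1}
  exp(t)·u_xxx = - A e^{t} \cos{\left(x \right)} + B t^{3} e^{t} \sin{\left(t x \right)}
So the left-hand side equals
  - A e^{t} \cos{\left(x \right)} + B t^{3} e^{t} \sin{\left(t x \right)} - B t x \sqrt{x^{2} + 1} \cos{\left(t x \right)} - \frac{B x^{2} \cos{\left(t x \right)}}{x^{2} + 1} - B \sqrt{x^{2} + 1} \sin{\left(t x \right)}
This must equal f(x, t) identically; expanded, f = - 2 t^{3} e^{t} \sin{\left(t x \right)} + 2 t x \sqrt{x^{2} + 1} \cos{\left(t x \right)} + \frac{2 x^{2} \cos{\left(t x \right)}}{x^{2} + 1} + 2 \sqrt{x^{2} + 1} \sin{\left(t x \right)} + e^{t} \cos{\left(x \right)}.
Matching coefficients of the independent functions:
  [\sqrt{x^{2} + 1} \sin{\left(t x \right)}, \frac{x^{2} \cos{\left(t x \right)}}{x^{2} + 1}, t x \sqrt{x^{2} + 1} \cos{\left(t x \right)}]:  - B = 2
  [e^{t} \cos{\left(x \right)}]:  - A = 1
  [t^{3} e^{t} \sin{\left(t x \right)}]:  B = -2
Solving: A = -1, B = -2.
Check against the point condition:
  u(0, 0) = -2  ⟹  B = -2  ✓
Hence u(x, t) = - \sin{\left(x \right)} - 2 \cos{\left(t x \right)}.

Answer: u(x, t) = - \sin{\left(x \right)} - 2 \cos{\left(t x \right)}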